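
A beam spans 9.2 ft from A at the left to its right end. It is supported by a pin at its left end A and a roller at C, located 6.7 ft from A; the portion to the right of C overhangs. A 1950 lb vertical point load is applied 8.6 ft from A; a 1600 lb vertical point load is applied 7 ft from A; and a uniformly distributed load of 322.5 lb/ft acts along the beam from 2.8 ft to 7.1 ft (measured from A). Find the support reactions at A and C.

A_x = 0, A_y = -262.4 lb, C_y = 5199 lb

Resultant of the distributed load: 322.5 × 4.3 = 1386.75 lb at 4.95 ft from A.
Moments about A: C_y·6.7 − 1950·8.6 − 1600·7 − (322.5·4.3)·4.95 = 0 → C_y = 34834.4125/6.7 = 5199.17 ≈ 5199 lb.
ΣF_y = 0: A_y + 5199.17 − 1950 − 1600 − 322.5·4.3 = 0 → A_y = -262.4 lb.
ΣF_x = 0: no horizontal applied forces, so A_x = 0.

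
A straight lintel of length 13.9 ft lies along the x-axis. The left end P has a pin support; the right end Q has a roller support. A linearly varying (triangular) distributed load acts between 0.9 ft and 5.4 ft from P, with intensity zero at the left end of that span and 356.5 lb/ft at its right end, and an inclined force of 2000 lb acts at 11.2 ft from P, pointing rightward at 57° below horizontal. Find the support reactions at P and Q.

Resultant of the triangular load: ½ × 356.5 × 4.5 = 802.125 lb, acting at 3.9 ft from P (one-third of the span from the peak).
Taking moments about P: Q_y·13.9 − (½·356.5·4.5)·3.9 − 2000·sin57°·11.2 = 0 → Q_y = 21914.5/13.9 = 1576.58 ≈ 1577 lb.
ΣF_y = 0: P_y + 1576.58 − ½·356.5·4.5 − 2000·sin57° = 0 → P_y = 902.9 lb.
ΣF_x = 0: P_x + 2000·cos57° = 0 → P_x = -1089 lb.

P_x = -1089 lb, P_y = 902.9 lb, Q_y = 1577 lb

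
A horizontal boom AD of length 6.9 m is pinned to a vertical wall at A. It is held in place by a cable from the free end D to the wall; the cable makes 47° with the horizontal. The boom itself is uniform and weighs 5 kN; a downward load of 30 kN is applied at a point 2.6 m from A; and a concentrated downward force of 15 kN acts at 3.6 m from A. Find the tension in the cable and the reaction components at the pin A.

ΣM about A: T·sin47°·6.9 − 5·3.45 − 30·2.6 − 15·3.6 = 0 → T = 149.25/(6.9·0.731354) = 29.5759 ≈ 29.58 kN.
ΣF_x = 0: A_x − T·cos47° = 0 → A_x = 29.5759 × 0.681998 = 20.17 kN.
ΣF_y = 0: A_y + T·sin47° − 5 − 30 − 15 = 0 → A_y = 50 − 29.5759 × 0.731354 = 28.37 kN.

T = 29.58 kN, A_x = 20.17 kN, A_y = 28.37 kN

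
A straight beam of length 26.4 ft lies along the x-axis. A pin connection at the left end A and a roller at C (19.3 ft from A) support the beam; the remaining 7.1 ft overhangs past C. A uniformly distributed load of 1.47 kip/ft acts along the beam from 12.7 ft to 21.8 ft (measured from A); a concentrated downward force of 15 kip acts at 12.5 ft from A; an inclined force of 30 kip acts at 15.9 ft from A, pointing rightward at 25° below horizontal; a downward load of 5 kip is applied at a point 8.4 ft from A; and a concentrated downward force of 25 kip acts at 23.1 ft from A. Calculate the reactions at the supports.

Resultant of the distributed load: 1.47 × 9.1 = 13.377 kip at 17.25 ft from A.
Moments about A: C_y·19.3 − (1.47·9.1)·17.25 − 15·12.5 − 30·sin25°·15.9 − 5·8.4 − 25·23.1 = 0 → C_y = 1239.34/19.3 = 64.2145 ≈ 64.21 kip.
ΣF_y = 0: A_y + 64.2145 − 1.47·9.1 − 15 − 30·sin25° − 5 − 25 = 0 → A_y = 6.841 kip.
ΣF_x = 0: A_x + 30·cos25° = 0 → A_x = -27.19 kip.

A_x = -27.19 kip, A_y = 6.841 kip, C_y = 64.21 kip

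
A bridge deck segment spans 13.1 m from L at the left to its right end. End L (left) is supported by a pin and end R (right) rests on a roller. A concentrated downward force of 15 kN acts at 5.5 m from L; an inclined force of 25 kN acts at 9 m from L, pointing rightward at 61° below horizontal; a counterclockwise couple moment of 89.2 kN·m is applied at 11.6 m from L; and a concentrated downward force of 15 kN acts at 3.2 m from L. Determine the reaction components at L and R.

L_x = -12.12 kN, L_y = 33.69 kN, R_y = 18.17 kN

ΣM about L: R_y·13.1 − 15·5.5 − 25·sin61°·9 + 89.2 − 15·3.2 = 0 → R_y = 238.089/13.1 = 18.1747 ≈ 18.17 kN.
ΣF_y = 0: L_y + 18.1747 − 15 − 25·sin61° − 15 = 0 → L_y = 33.69 kN.
ΣF_x = 0: L_x + 25·cos61° = 0 → L_x = -12.12 kN.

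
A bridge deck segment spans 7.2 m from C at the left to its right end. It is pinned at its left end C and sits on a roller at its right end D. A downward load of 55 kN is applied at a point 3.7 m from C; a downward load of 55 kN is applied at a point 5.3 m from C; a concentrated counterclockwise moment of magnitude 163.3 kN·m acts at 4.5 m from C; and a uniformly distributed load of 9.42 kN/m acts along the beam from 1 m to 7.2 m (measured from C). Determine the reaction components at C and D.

C_x = 0, C_y = 89.08 kN, D_y = 79.33 kN

Resultant of the distributed load: 9.42 × 6.2 = 58.404 kN at 4.1 m from C.
Taking moments about C: D_y·7.2 − 55·3.7 − 55·5.3 + 163.3 − (9.42·6.2)·4.1 = 0 → D_y = 571.1564/7.2 = 79.3273 ≈ 79.33 kN.
ΣF_y = 0: C_y + 79.3273 − 55 − 55 − 9.42·6.2 = 0 → C_y = 89.08 kN.
ΣF_x = 0: no horizontal applied forces, so C_x = 0.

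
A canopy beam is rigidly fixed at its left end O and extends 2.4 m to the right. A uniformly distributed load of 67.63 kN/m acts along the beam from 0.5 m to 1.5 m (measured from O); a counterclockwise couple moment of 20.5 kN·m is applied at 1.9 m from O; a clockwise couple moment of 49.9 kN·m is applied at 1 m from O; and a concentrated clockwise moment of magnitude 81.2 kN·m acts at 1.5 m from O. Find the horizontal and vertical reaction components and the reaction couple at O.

O_x = 0, O_y = 67.63 kN, M_O = 178.2 kN·m

Resultant of the distributed load: 67.63 × 1 = 67.63 kN at 1 m from O.
ΣF_x = 0: O_x = 0.
ΣF_y = 0: O_y − 67.63·1 = 0 → O_y = 67.63 kN.
ΣM about O: M_O − (67.63·1)·1 + 20.5 − 49.9 − 81.2 = 0 → M_O = 178.2 kN·m.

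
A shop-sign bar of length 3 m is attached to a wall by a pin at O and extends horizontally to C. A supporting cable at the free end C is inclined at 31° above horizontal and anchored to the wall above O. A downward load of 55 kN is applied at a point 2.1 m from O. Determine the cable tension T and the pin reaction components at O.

T = 74.75 kN, O_x = 64.07 kN, O_y = 16.50 kN

ΣM about O: T·sin31°·3 − 55·2.1 = 0 → T = 115.5/(3·0.515038) = 74.7518 ≈ 74.75 kN.
ΣF_x = 0: O_x − T·cos31° = 0 → O_x = 74.7518 × 0.857167 = 64.07 kN.
ΣF_y = 0: O_y + T·sin31° − 55 = 0 → O_y = 55 − 74.7518 × 0.515038 = 16.50 kN.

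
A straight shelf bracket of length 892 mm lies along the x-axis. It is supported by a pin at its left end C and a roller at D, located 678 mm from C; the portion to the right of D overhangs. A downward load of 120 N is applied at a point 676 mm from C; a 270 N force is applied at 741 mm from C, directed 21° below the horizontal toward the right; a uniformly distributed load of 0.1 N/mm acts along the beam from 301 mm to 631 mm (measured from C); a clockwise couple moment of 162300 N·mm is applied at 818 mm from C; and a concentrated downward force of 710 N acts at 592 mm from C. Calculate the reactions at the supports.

C_x = -252.1 N, C_y = -147.6 N, D_y = 1107 N

Resultant of the distributed load: 0.1 × 330 = 33 N at 466 mm from C.
ΣM about C: D_y·678 − 120·676 − 270·sin21°·741 − (0.1·330)·466 − 162300 − 710·592 = 0 → D_y = 750817/678 = 1107.4 ≈ 1107 N.
ΣF_y = 0: C_y + 1107.4 − 120 − 270·sin21° − 0.1·330 − 710 = 0 → C_y = -147.6 N.
ΣF_x = 0: C_x + 270·cos21° = 0 → C_x = -252.1 N.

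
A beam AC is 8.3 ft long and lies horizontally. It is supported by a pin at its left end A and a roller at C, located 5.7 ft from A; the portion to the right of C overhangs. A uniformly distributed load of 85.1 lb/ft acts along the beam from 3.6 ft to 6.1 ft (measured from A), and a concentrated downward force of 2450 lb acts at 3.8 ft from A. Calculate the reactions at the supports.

Resultant of the distributed load: 85.1 × 2.5 = 212.75 lb at 4.85 ft from A.
ΣM about A: C_y·5.7 − (85.1·2.5)·4.85 − 2450·3.8 = 0 → C_y = 10341.8375/5.7 = 1814.36 ≈ 1814 lb.
ΣF_y = 0: A_y + 1814.36 − 85.1·2.5 − 2450 = 0 → A_y = 848.4 lb.
ΣF_x = 0: no horizontal applied forces, so A_x = 0.

A_x = 0, A_y = 848.4 lb, C_y = 1814 lb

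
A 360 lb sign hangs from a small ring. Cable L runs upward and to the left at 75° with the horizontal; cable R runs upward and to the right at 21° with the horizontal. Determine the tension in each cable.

ΣF_x = 0: −T_L·cos75° + T_R·cos21° = 0 → T_R = 0.277233·T_L.
ΣF_y = 0: T_L·sin75° + T_R·sin21° = 360.
Substitute: T_L·(0.965926 + 0.277233·0.358368) = 360 → T_L = 337.94 ≈ 337.9 lb.
Then T_R = 0.277233 × 337.94 = 93.69 lb.

T_L = 337.9 lb, T_R = 93.69 lb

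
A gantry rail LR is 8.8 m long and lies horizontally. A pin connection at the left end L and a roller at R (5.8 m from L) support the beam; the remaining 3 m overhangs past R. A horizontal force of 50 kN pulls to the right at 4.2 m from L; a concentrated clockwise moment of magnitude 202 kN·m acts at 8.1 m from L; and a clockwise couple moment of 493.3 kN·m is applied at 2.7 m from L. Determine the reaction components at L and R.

L_x = -50.00 kN, L_y = -119.9 kN, R_y = 119.9 kN

Taking moments about L: R_y·5.8 − 202 − 493.3 = 0 → R_y = 695.3/5.8 = 119.879 ≈ 119.9 kN.
ΣF_y = 0: L_y + 119.879  = 0 → L_y = -119.9 kN.
ΣF_x = 0: L_x + 50 = 0 → L_x = -50.00 kN.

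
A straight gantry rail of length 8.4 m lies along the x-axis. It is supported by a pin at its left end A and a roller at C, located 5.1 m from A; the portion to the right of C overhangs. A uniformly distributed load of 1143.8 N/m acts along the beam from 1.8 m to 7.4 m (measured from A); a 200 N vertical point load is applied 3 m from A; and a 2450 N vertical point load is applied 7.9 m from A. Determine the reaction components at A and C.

A_x = 0, A_y = -634.8 N, C_y = 9690 N

Resultant of the distributed load: 1143.8 × 5.6 = 6405.28 N at 4.6 m from A.
Taking moments about A: C_y·5.1 − (1143.8·5.6)·4.6 − 200·3 − 2450·7.9 = 0 → C_y = 49419.288/5.1 = 9690.06 ≈ 9690 N.
ΣF_y = 0: A_y + 9690.06 − 1143.8·5.6 − 200 − 2450 = 0 → A_y = -634.8 N.
ΣF_x = 0: no horizontal applied forces, so A_x = 0.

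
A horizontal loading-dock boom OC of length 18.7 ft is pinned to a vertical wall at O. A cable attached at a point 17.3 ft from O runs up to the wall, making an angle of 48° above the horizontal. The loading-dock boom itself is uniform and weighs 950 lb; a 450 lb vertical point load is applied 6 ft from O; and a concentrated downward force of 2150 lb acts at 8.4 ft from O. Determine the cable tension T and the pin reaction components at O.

T = 2306 lb, O_x = 1543 lb, O_y = 1837 lb

ΣM about O: T·sin48°·17.3 − 950·9.35 − 450·6 − 2150·8.4 = 0 → T = 29642.5/(17.3·0.743145) = 2305.66 ≈ 2306 lb.
ΣF_x = 0: O_x − T·cos48° = 0 → O_x = 2305.66 × 0.669131 = 1543 lb.
ΣF_y = 0: O_y + T·sin48° − 950 − 450 − 2150 = 0 → O_y = 3550 − 2305.66 × 0.743145 = 1837 lb.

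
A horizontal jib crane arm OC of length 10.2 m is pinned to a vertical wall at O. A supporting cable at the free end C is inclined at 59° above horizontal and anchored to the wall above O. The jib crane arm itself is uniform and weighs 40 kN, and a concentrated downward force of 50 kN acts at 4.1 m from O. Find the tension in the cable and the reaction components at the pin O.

ΣM about O: T·sin59°·10.2 − 40·5.1 − 50·4.1 = 0 → T = 409/(10.2·0.857167) = 46.7797 ≈ 46.78 kN.
ΣF_x = 0: O_x − T·cos59° = 0 → O_x = 46.7797 × 0.515038 = 24.09 kN.
ΣF_y = 0: O_y + T·sin59° − 40 − 50 = 0 → O_y = 90 − 46.7797 × 0.857167 = 49.90 kN.

T = 46.78 kN, O_x = 24.09 kN, O_y = 49.90 kN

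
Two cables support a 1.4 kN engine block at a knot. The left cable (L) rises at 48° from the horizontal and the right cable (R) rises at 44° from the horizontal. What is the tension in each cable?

T_L = 1.008 kN, T_R = 0.9374 kN

ΣF_x = 0: −T_L·cos48° + T_R·cos44° = 0 → T_R = 0.930201·T_L.
ΣF_y = 0: T_L·sin48° + T_R·sin44° = 1.4.
Substitute: T_L·(0.743145 + 0.930201·0.694658) = 1.4 → T_L = 1.00769 ≈ 1.008 kN.
Then T_R = 0.930201 × 1.00769 = 0.9374 kN.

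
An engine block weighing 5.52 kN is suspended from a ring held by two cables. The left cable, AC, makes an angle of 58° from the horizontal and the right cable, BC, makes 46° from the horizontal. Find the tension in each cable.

T_AC = 3.952 kN, T_BC = 3.015 kN

ΣF_x = 0: −T_AC·cos58° + T_BC·cos46° = 0 → T_BC = 0.762849·T_AC.
ΣF_y = 0: T_AC·sin58° + T_BC·sin46° = 5.52.
Substitute: T_AC·(0.848048 + 0.762849·0.71934) = 5.52 → T_AC = 3.9519 ≈ 3.952 kN.
Then T_BC = 0.762849 × 3.9519 = 3.015 kN.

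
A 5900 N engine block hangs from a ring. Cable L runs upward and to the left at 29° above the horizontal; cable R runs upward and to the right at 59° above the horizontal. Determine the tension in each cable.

ΣF_x = 0: −T_L·cos29° + T_R·cos59° = 0 → T_R = 1.69817·T_L.
ΣF_y = 0: T_L·sin29° + T_R·sin59° = 5900.
Substitute: T_L·(0.48481 + 1.69817·0.857167) = 5900 → T_L = 3040.57 ≈ 3041 N.
Then T_R = 1.69817 × 3040.57 = 5163 N.

T_L = 3041 N, T_R = 5163 N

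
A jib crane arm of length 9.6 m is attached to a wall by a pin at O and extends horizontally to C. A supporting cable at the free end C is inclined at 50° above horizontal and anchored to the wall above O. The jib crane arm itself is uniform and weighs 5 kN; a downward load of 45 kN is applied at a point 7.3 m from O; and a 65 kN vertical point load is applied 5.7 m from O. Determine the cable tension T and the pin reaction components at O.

T = 98.31 kN, O_x = 63.19 kN, O_y = 39.69 kN

ΣM about O: T·sin50°·9.6 − 5·4.8 − 45·7.3 − 65·5.7 = 0 → T = 723/(9.6·0.766044) = 98.3135 ≈ 98.31 kN.
ΣF_x = 0: O_x − T·cos50° = 0 → O_x = 98.3135 × 0.642788 = 63.19 kN.
ΣF_y = 0: O_y + T·sin50° − 5 − 45 − 65 = 0 → O_y = 115 − 98.3135 × 0.766044 = 39.69 kN.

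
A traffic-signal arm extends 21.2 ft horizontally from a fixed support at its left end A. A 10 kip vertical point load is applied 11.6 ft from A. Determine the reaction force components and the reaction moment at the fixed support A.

ΣF_x = 0: A_x = 0.
ΣF_y = 0: A_y − 10 = 0 → A_y = 10.00 kip.
ΣM about A: M_A − 10·11.6 = 0 → M_A = 116.0 kip·ft.

A_x = 0, A_y = 10.00 kip, M_A = 116.0 kip·ft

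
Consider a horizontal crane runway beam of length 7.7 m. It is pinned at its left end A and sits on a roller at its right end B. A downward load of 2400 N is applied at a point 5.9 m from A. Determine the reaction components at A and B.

Taking moments about A: B_y·7.7 − 2400·5.9 = 0 → B_y = 14160/7.7 = 1838.96 ≈ 1839 N.
ΣF_y = 0: A_y + 1838.96 − 2400 = 0 → A_y = 561.0 N.
ΣF_x = 0: no horizontal applied forces, so A_x = 0.

A_x = 0, A_y = 561.0 N, B_y = 1839 N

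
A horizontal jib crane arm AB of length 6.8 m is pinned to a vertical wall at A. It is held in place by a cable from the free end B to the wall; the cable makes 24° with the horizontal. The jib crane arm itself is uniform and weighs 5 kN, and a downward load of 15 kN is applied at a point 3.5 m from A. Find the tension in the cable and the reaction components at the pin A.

T = 25.13 kN, A_x = 22.96 kN, A_y = 9.779 kN

ΣM about A: T·sin24°·6.8 − 5·3.4 − 15·3.5 = 0 → T = 69.5/(6.8·0.406737) = 25.1282 ≈ 25.13 kN.
ΣF_x = 0: A_x − T·cos24° = 0 → A_x = 25.1282 × 0.913545 = 22.96 kN.
ΣF_y = 0: A_y + T·sin24° − 5 − 15 = 0 → A_y = 20 − 25.1282 × 0.406737 = 9.779 kN.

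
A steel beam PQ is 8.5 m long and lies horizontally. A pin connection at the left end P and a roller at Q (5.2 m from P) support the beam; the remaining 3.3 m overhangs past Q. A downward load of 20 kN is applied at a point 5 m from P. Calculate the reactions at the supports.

P_x = 0, P_y = 0.7692 kN, Q_y = 19.23 kN

Moments about P: Q_y·5.2 − 20·5 = 0 → Q_y = 100/5.2 = 19.2308 ≈ 19.23 kN.
ΣF_y = 0: P_y + 19.2308 − 20 = 0 → P_y = 0.7692 kN.
ΣF_x = 0: no horizontal applied forces, so P_x = 0.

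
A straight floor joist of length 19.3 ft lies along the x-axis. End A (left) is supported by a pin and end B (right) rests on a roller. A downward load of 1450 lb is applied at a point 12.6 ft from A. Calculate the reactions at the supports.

Taking moments about A: B_y·19.3 − 1450·12.6 = 0 → B_y = 18270/19.3 = 946.632 ≈ 946.6 lb.
ΣF_y = 0: A_y + 946.632 − 1450 = 0 → A_y = 503.4 lb.
ΣF_x = 0: no horizontal applied forces, so A_x = 0.

A_x = 0, A_y = 503.4 lb, B_y = 946.6 lb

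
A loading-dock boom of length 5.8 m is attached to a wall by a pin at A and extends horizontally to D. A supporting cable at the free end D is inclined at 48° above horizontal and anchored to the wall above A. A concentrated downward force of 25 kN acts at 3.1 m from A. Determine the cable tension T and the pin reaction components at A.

T = 17.98 kN, A_x = 12.03 kN, A_y = 11.64 kN

ΣM about A: T·sin48°·5.8 − 25·3.1 = 0 → T = 77.5/(5.8·0.743145) = 17.9804 ≈ 17.98 kN.
ΣF_x = 0: A_x − T·cos48° = 0 → A_x = 17.9804 × 0.669131 = 12.03 kN.
ΣF_y = 0: A_y + T·sin48° − 25 = 0 → A_y = 25 − 17.9804 × 0.743145 = 11.64 kN.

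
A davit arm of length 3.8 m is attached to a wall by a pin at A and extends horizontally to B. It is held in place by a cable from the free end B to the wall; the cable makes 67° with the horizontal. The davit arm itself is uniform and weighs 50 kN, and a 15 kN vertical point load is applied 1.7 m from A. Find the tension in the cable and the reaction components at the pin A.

T = 34.45 kN, A_x = 13.46 kN, A_y = 33.29 kN

ΣM about A: T·sin67°·3.8 − 50·1.9 − 15·1.7 = 0 → T = 120.5/(3.8·0.920505) = 34.4491 ≈ 34.45 kN.
ΣF_x = 0: A_x − T·cos67° = 0 → A_x = 34.4491 × 0.390731 = 13.46 kN.
ΣF_y = 0: A_y + T·sin67° − 50 − 15 = 0 → A_y = 65 − 34.4491 × 0.920505 = 33.29 kN.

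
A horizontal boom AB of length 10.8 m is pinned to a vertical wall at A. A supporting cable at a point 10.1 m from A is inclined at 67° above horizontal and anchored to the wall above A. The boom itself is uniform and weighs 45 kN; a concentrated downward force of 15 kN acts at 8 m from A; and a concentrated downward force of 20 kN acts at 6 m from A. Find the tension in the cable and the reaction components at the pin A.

T = 51.95 kN, A_x = 20.30 kN, A_y = 32.18 kN

ΣM about A: T·sin67°·10.1 − 45·5.4 − 15·8 − 20·6 = 0 → T = 483/(10.1·0.920505) = 51.9517 ≈ 51.95 kN.
ΣF_x = 0: A_x − T·cos67° = 0 → A_x = 51.9517 × 0.390731 = 20.30 kN.
ΣF_y = 0: A_y + T·sin67° − 45 − 15 − 20 = 0 → A_y = 80 − 51.9517 × 0.920505 = 32.18 kN.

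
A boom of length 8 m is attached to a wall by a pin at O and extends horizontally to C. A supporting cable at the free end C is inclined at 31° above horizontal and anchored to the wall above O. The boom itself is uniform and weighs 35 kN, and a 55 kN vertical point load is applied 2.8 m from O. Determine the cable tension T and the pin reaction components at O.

ΣM about O: T·sin31°·8 − 35·4 − 55·2.8 = 0 → T = 294/(8·0.515038) = 71.354 ≈ 71.35 kN.
ΣF_x = 0: O_x − T·cos31° = 0 → O_x = 71.354 × 0.857167 = 61.16 kN.
ΣF_y = 0: O_y + T·sin31° − 35 − 55 = 0 → O_y = 90 − 71.354 × 0.515038 = 53.25 kN.

T = 71.35 kN, O_x = 61.16 kN, O_y = 53.25 kN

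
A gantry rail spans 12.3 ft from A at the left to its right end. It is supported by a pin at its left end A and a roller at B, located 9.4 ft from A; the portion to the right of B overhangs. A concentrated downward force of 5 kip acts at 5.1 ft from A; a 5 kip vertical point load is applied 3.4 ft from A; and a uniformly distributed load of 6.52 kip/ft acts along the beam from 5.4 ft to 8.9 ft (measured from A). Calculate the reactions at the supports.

A_x = 0, A_y = 10.94 kip, B_y = 21.88 kip

Resultant of the distributed load: 6.52 × 3.5 = 22.82 kip at 7.15 ft from A.
Moments about A: B_y·9.4 − 5·5.1 − 5·3.4 − (6.52·3.5)·7.15 = 0 → B_y = 205.663/9.4 = 21.879 ≈ 21.88 kip.
ΣF_y = 0: A_y + 21.879 − 5 − 5 − 6.52·3.5 = 0 → A_y = 10.94 kip.
ΣF_x = 0: no horizontal applied forces, so A_x = 0.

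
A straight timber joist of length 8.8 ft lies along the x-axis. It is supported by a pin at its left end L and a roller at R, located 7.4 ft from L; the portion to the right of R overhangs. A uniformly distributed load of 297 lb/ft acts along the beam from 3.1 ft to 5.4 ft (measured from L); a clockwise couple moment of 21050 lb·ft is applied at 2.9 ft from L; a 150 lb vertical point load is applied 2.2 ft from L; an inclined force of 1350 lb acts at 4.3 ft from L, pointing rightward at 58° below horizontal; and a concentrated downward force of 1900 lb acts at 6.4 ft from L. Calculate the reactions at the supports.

Resultant of the distributed load: 297 × 2.3 = 683.1 lb at 4.25 ft from L.
Taking moments about L: R_y·7.4 − (297·2.3)·4.25 − 21050 − 150·2.2 − 1350·sin58°·4.3 − 1900·6.4 = 0 → R_y = 41366.1/7.4 = 5590.01 ≈ 5590 lb.
ΣF_y = 0: L_y + 5590.01 − 297·2.3 − 150 − 1350·sin58° − 1900 = 0 → L_y = -1712 lb.
ΣF_x = 0: L_x + 1350·cos58° = 0 → L_x = -715.4 lb.

L_x = -715.4 lb, L_y = -1712 lb, R_y = 5590 lb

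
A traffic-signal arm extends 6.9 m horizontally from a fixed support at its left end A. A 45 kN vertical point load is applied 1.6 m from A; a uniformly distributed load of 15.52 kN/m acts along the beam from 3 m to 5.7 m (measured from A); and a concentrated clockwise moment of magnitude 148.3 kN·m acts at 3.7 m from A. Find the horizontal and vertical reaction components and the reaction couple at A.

Resultant of the distributed load: 15.52 × 2.7 = 41.904 kN at 4.35 m from A.
ΣF_x = 0: A_x = 0.
ΣF_y = 0: A_y − 45 − 15.52·2.7 = 0 → A_y = 86.90 kN.
ΣM about A: M_A − 45·1.6 − (15.52·2.7)·4.35 − 148.3 = 0 → M_A = 402.6 kN·m.

A_x = 0, A_y = 86.90 kN, M_A = 402.6 kN·m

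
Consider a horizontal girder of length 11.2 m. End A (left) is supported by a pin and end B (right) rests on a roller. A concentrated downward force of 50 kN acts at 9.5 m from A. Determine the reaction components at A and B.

A_x = 0, A_y = 7.589 kN, B_y = 42.41 kN

Moments about A: B_y·11.2 − 50·9.5 = 0 → B_y = 475/11.2 = 42.4107 ≈ 42.41 kN.
ΣF_y = 0: A_y + 42.4107 − 50 = 0 → A_y = 7.589 kN.
ΣF_x = 0: no horizontal applied forces, so A_x = 0.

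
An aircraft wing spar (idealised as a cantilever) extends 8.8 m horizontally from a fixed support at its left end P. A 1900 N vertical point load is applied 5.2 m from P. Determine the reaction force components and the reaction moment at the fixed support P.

P_x = 0, P_y = 1900 N, M_P = 9880 N·m

ΣF_x = 0: P_x = 0.
ΣF_y = 0: P_y − 1900 = 0 → P_y = 1900 N.
ΣM about P: M_P − 1900·5.2 = 0 → M_P = 9880 N·m.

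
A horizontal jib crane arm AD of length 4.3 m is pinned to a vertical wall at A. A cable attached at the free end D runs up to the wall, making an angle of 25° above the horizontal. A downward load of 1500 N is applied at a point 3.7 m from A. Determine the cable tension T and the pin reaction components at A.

ΣM about A: T·sin25°·4.3 − 1500·3.7 = 0 → T = 5550/(4.3·0.422618) = 3054.05 ≈ 3054 N.
ΣF_x = 0: A_x − T·cos25° = 0 → A_x = 3054.05 × 0.906308 = 2768 N.
ΣF_y = 0: A_y + T·sin25° − 1500 = 0 → A_y = 1500 − 3054.05 × 0.422618 = 209.3 N.

T = 3054 N, A_x = 2768 N, A_y = 209.3 N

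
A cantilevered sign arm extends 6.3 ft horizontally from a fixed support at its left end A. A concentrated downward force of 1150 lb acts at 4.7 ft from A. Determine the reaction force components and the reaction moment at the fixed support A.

ΣF_x = 0: A_x = 0.
ΣF_y = 0: A_y − 1150 = 0 → A_y = 1150 lb.
ΣM about A: M_A − 1150·4.7 = 0 → M_A = 5405 lb·ft.

A_x = 0, A_y = 1150 lb, M_A = 5405 lb·ft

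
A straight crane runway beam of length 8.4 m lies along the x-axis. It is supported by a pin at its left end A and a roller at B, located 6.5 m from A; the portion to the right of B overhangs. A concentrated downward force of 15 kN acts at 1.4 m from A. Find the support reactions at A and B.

Taking moments about A: B_y·6.5 − 15·1.4 = 0 → B_y = 21/6.5 = 3.23077 ≈ 3.231 kN.
ΣF_y = 0: A_y + 3.23077 − 15 = 0 → A_y = 11.77 kN.
ΣF_x = 0: no horizontal applied forces, so A_x = 0.

A_x = 0, A_y = 11.77 kN, B_y = 3.231 kN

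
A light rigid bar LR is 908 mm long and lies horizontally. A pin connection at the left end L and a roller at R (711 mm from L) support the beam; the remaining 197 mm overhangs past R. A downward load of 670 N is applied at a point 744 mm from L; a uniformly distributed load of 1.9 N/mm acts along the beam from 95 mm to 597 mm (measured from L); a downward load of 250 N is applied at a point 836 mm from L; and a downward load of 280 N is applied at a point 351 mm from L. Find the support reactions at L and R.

Resultant of the distributed load: 1.9 × 502 = 953.8 N at 346 mm from L.
Taking moments about L: R_y·711 − 670·744 − (1.9·502)·346 − 250·836 − 280·351 = 0 → R_y = 1135774.8/711 = 1597.43 ≈ 1597 N.
ΣF_y = 0: L_y + 1597.43 − 670 − 1.9·502 − 250 − 280 = 0 → L_y = 556.4 N.
ΣF_x = 0: no horizontal applied forces, so L_x = 0.

L_x = 0, L_y = 556.4 N, R_y = 1597 N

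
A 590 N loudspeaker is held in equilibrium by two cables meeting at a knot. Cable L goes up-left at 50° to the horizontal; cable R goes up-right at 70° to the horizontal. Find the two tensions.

T_L = 233.0 N, T_R = 437.9 N

ΣF_x = 0: −T_L·cos50° + T_R·cos70° = 0 → T_R = 1.87939·T_L.
ΣF_y = 0: T_L·sin50° + T_R·sin70° = 590.
Substitute: T_L·(0.766044 + 1.87939·0.939693) = 590 → T_L = 233.009 ≈ 233.0 N.
Then T_R = 1.87939 × 233.009 = 437.9 N.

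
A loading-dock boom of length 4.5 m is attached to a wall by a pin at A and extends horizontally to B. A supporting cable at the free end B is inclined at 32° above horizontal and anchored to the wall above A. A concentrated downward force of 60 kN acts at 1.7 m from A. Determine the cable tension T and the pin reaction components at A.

T = 42.77 kN, A_x = 36.27 kN, A_y = 37.33 kN

ΣM about A: T·sin32°·4.5 − 60·1.7 = 0 → T = 102/(4.5·0.529919) = 42.7738 ≈ 42.77 kN.
ΣF_x = 0: A_x − T·cos32° = 0 → A_x = 42.7738 × 0.848048 = 36.27 kN.
ΣF_y = 0: A_y + T·sin32° − 60 = 0 → A_y = 60 − 42.7738 × 0.529919 = 37.33 kN.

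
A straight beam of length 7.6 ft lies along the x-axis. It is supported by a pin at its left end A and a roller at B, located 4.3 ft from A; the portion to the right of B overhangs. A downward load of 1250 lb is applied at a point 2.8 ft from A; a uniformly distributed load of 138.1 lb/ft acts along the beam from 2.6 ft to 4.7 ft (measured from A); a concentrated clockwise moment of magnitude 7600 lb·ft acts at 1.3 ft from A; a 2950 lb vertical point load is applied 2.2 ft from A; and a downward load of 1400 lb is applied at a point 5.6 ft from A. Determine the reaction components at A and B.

Resultant of the distributed load: 138.1 × 2.1 = 290.01 lb at 3.65 ft from A.
ΣM about A: B_y·4.3 − 1250·2.8 − (138.1·2.1)·3.65 − 7600 − 2950·2.2 − 1400·5.6 = 0 → B_y = 26488.5365/4.3 = 6160.12 ≈ 6160 lb.
ΣF_y = 0: A_y + 6160.12 − 1250 − 138.1·2.1 − 2950 − 1400 = 0 → A_y = -270.1 lb.
ΣF_x = 0: no horizontal applied forces, so A_x = 0.

A_x = 0, A_y = -270.1 lb, B_y = 6160 lb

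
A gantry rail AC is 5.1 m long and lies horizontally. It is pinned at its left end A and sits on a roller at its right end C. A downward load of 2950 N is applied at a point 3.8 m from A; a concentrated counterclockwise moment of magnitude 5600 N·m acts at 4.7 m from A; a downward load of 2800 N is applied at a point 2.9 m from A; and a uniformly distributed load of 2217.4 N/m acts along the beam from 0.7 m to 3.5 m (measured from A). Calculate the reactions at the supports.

A_x = 0, A_y = 6710 N, C_y = 5249 N

Resultant of the distributed load: 2217.4 × 2.8 = 6208.72 N at 2.1 m from A.
Moments about A: C_y·5.1 − 2950·3.8 + 5600 − 2800·2.9 − (2217.4·2.8)·2.1 = 0 → C_y = 26768.312/5.1 = 5248.69 ≈ 5249 N.
ΣF_y = 0: A_y + 5248.69 − 2950 − 2800 − 2217.4·2.8 = 0 → A_y = 6710 N.
ΣF_x = 0: no horizontal applied forces, so A_x = 0.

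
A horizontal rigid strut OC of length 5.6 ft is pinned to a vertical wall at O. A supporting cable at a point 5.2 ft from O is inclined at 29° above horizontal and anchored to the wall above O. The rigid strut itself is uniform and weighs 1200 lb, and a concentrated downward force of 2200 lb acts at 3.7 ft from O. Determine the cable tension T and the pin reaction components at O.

T = 4562 lb, O_x = 3990 lb, O_y = 1188 lb

ΣM about O: T·sin29°·5.2 − 1200·2.8 − 2200·3.7 = 0 → T = 11500/(5.2·0.48481) = 4561.66 ≈ 4562 lb.
ΣF_x = 0: O_x − T·cos29° = 0 → O_x = 4561.66 × 0.87462 = 3990 lb.
ΣF_y = 0: O_y + T·sin29° − 1200 − 2200 = 0 → O_y = 3400 − 4561.66 × 0.48481 = 1188 lb.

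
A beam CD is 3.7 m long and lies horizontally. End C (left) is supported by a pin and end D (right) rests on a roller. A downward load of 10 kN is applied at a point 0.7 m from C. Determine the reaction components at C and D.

Moments about C: D_y·3.7 − 10·0.7 = 0 → D_y = 7/3.7 = 1.89189 ≈ 1.892 kN.
ΣF_y = 0: C_y + 1.89189 − 10 = 0 → C_y = 8.108 kN.
ΣF_x = 0: no horizontal applied forces, so C_x = 0.

C_x = 0, C_y = 8.108 kN, D_y = 1.892 kN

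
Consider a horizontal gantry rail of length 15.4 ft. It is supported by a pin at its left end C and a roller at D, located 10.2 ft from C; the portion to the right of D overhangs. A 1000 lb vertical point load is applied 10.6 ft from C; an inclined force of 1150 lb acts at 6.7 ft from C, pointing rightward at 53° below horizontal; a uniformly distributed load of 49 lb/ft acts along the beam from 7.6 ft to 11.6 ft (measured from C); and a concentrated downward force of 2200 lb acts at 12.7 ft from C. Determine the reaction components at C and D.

Resultant of the distributed load: 49 × 4 = 196 lb at 9.6 ft from C.
Moments about C: D_y·10.2 − 1000·10.6 − 1150·sin53°·6.7 − (49·4)·9.6 − 2200·12.7 = 0 → D_y = 46575.1/10.2 = 4566.19 ≈ 4566 lb.
ΣF_y = 0: C_y + 4566.19 − 1000 − 1150·sin53° − 49·4 − 2200 = 0 → C_y = -251.8 lb.
ΣF_x = 0: C_x + 1150·cos53° = 0 → C_x = -692.1 lb.

C_x = -692.1 lb, C_y = -251.8 lb, D_y = 4566 lb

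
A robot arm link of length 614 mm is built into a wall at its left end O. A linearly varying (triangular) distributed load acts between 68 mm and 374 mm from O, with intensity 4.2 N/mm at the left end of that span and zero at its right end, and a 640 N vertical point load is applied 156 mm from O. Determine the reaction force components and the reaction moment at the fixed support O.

Resultant of the triangular load: ½ × 4.2 × 306 = 642.6 N, acting at 170 mm from O (one-third of the span from the peak).
ΣF_x = 0: O_x = 0.
ΣF_y = 0: O_y − ½·4.2·306 − 640 = 0 → O_y = 1283 N.
ΣM about O: M_O − (½·4.2·306)·170 − 640·156 = 0 → M_O = 209100 N·mm.

O_x = 0, O_y = 1283 N, M_O = 209100 N·mm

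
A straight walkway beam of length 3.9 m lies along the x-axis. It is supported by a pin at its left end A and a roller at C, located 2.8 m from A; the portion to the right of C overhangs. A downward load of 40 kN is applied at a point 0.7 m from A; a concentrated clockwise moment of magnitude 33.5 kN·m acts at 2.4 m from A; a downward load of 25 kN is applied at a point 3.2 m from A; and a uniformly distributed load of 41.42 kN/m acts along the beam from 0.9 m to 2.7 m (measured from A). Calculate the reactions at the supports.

Resultant of the distributed load: 41.42 × 1.8 = 74.556 kN at 1.8 m from A.
ΣM about A: C_y·2.8 − 40·0.7 − 33.5 − 25·3.2 − (41.42·1.8)·1.8 = 0 → C_y = 275.7008/2.8 = 98.4646 ≈ 98.46 kN.
ΣF_y = 0: A_y + 98.4646 − 40 − 25 − 41.42·1.8 = 0 → A_y = 41.09 kN.
ΣF_x = 0: no horizontal applied forces, so A_x = 0.

A_x = 0, A_y = 41.09 kN, C_y = 98.46 kN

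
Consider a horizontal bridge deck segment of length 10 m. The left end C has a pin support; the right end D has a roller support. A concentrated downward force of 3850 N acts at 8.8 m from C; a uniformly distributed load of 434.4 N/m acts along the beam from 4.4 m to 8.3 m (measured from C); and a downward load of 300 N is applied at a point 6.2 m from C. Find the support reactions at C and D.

Resultant of the distributed load: 434.4 × 3.9 = 1694.16 N at 6.35 m from C.
Taking moments about C: D_y·10 − 3850·8.8 − (434.4·3.9)·6.35 − 300·6.2 = 0 → D_y = 46497.916/10 = 4649.79 ≈ 4650 N.
ΣF_y = 0: C_y + 4649.79 − 3850 − 434.4·3.9 − 300 = 0 → C_y = 1194 N.
ΣF_x = 0: no horizontal applied forces, so C_x = 0.

C_x = 0, C_y = 1194 N, D_y = 4650 N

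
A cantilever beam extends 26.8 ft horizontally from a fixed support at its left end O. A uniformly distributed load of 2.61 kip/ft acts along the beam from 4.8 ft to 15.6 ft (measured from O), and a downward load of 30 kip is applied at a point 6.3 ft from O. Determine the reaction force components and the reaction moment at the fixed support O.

O_x = 0, O_y = 58.19 kip, M_O = 476.5 kip·ft

Resultant of the distributed load: 2.61 × 10.8 = 28.188 kip at 10.2 ft from O.
ΣF_x = 0: O_x = 0.
ΣF_y = 0: O_y − 2.61·10.8 − 30 = 0 → O_y = 58.19 kip.
ΣM about O: M_O − (2.61·10.8)·10.2 − 30·6.3 = 0 → M_O = 476.5 kip·ft.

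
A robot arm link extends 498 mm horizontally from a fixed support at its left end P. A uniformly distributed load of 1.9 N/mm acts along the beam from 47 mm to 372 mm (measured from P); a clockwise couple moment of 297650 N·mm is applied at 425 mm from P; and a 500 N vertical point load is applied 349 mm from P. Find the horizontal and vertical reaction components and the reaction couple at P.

Resultant of the distributed load: 1.9 × 325 = 617.5 N at 209.5 mm from P.
ΣF_x = 0: P_x = 0.
ΣF_y = 0: P_y − 1.9·325 − 500 = 0 → P_y = 1118 N.
ΣM about P: M_P − (1.9·325)·209.5 − 297650 − 500·349 = 0 → M_P = 601500 N·mm.

P_x = 0, P_y = 1118 N, M_P = 601500 N·mm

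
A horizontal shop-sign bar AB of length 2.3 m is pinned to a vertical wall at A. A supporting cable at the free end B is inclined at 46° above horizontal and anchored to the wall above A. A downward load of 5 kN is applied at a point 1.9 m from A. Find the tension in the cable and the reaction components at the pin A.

ΣM about A: T·sin46°·2.3 − 5·1.9 = 0 → T = 9.5/(2.3·0.71934) = 5.74198 ≈ 5.742 kN.
ΣF_x = 0: A_x − T·cos46° = 0 → A_x = 5.74198 × 0.694658 = 3.989 kN.
ΣF_y = 0: A_y + T·sin46° − 5 = 0 → A_y = 5 − 5.74198 × 0.71934 = 0.8696 kN.

T = 5.742 kN, A_x = 3.989 kN, A_y = 0.8696 kN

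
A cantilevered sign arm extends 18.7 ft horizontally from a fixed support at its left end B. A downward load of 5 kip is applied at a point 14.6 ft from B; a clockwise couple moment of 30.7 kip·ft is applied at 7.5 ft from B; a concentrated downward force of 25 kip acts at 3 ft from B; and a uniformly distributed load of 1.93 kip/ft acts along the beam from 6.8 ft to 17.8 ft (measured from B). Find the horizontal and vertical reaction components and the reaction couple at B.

Resultant of the distributed load: 1.93 × 11 = 21.23 kip at 12.3 ft from B.
ΣF_x = 0: B_x = 0.
ΣF_y = 0: B_y − 5 − 25 − 1.93·11 = 0 → B_y = 51.23 kip.
ΣM about B: M_B − 5·14.6 − 30.7 − 25·3 − (1.93·11)·12.3 = 0 → M_B = 439.8 kip·ft.

B_x = 0, B_y = 51.23 kip, M_B = 439.8 kip·ft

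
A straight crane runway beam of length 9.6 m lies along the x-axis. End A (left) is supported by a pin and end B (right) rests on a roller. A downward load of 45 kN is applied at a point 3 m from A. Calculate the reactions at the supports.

ΣM about A: B_y·9.6 − 45·3 = 0 → B_y = 135/9.6 = 14.0625 ≈ 14.06 kN.
ΣF_y = 0: A_y + 14.0625 − 45 = 0 → A_y = 30.94 kN.
ΣF_x = 0: no horizontal applied forces, so A_x = 0.

A_x = 0, A_y = 30.94 kN, B_y = 14.06 kN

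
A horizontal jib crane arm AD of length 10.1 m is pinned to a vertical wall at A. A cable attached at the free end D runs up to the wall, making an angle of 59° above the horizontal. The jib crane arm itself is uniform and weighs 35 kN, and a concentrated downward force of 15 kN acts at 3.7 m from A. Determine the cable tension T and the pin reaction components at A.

ΣM about A: T·sin59°·10.1 − 35·5.05 − 15·3.7 = 0 → T = 232.25/(10.1·0.857167) = 26.8268 ≈ 26.83 kN.
ΣF_x = 0: A_x − T·cos59° = 0 → A_x = 26.8268 × 0.515038 = 13.82 kN.
ΣF_y = 0: A_y + T·sin59° − 35 − 15 = 0 → A_y = 50 − 26.8268 × 0.857167 = 27.00 kN.

T = 26.83 kN, A_x = 13.82 kN, A_y = 27.00 kN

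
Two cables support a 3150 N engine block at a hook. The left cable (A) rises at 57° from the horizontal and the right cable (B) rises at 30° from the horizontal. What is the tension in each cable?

ΣF_x = 0: −T_A·cos57° + T_B·cos30° = 0 → T_B = 0.628895·T_A.
ΣF_y = 0: T_A·sin57° + T_B·sin30° = 3150.
Substitute: T_A·(0.838671 + 0.628895·0.5) = 3150 → T_A = 2731.72 ≈ 2732 N.
Then T_B = 0.628895 × 2731.72 = 1718 N.

T_A = 2732 N, T_B = 1718 N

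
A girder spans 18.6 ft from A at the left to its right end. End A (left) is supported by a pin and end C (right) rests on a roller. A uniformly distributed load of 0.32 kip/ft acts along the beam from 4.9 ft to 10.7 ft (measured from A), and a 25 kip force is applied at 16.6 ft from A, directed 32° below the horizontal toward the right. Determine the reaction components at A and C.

A_x = -21.20 kip, A_y = 2.502 kip, C_y = 12.60 kip

Resultant of the distributed load: 0.32 × 5.8 = 1.856 kip at 7.8 ft from A.
ΣM about A: C_y·18.6 − (0.32·5.8)·7.8 − 25·sin32°·16.6 = 0 → C_y = 234.393/18.6 = 12.6018 ≈ 12.60 kip.
ΣF_y = 0: A_y + 12.6018 − 0.32·5.8 − 25·sin32° = 0 → A_y = 2.502 kip.
ΣF_x = 0: A_x + 25·cos32° = 0 → A_x = -21.20 kip.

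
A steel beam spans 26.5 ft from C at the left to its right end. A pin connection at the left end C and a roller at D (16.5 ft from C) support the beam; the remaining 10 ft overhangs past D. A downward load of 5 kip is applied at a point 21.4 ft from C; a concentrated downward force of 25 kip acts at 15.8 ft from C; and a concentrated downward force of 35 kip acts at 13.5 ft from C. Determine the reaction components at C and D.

Moments about C: D_y·16.5 − 5·21.4 − 25·15.8 − 35·13.5 = 0 → D_y = 974.5/16.5 = 59.0606 ≈ 59.06 kip.
ΣF_y = 0: C_y + 59.0606 − 5 − 25 − 35 = 0 → C_y = 5.939 kip.
ΣF_x = 0: no horizontal applied forces, so C_x = 0.

C_x = 0, C_y = 5.939 kip, D_y = 59.06 kip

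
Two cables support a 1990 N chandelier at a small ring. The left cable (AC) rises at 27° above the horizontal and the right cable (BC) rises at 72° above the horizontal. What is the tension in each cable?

T_AC = 622.6 N, T_BC = 1795 N

ΣF_x = 0: −T_AC·cos27° + T_BC·cos72° = 0 → T_BC = 2.88336·T_AC.
ΣF_y = 0: T_AC·sin27° + T_BC·sin72° = 1990.
Substitute: T_AC·(0.45399 + 2.88336·0.951057) = 1990 → T_AC = 622.609 ≈ 622.6 N.
Then T_BC = 2.88336 × 622.609 = 1795 N.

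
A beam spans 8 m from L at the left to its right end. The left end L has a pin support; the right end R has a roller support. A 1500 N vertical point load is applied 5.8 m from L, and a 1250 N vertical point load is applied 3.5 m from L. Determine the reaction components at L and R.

L_x = 0, L_y = 1116 N, R_y = 1634 N

Moments about L: R_y·8 − 1500·5.8 − 1250·3.5 = 0 → R_y = 13075/8 = 1634.38 ≈ 1634 N.
ΣF_y = 0: L_y + 1634.38 − 1500 − 1250 = 0 → L_y = 1116 N.
ΣF_x = 0: no horizontal applied forces, so L_x = 0.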